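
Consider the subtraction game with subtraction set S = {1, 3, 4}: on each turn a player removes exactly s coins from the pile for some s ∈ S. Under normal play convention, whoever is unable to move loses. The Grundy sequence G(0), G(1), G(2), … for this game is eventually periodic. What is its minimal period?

7

G(0) = 0
G(1) = mex{0} = 1
G(2) = mex{1} = 0
G(3) = mex{0,0} = 1
G(4) = mex{1,1,0} = 2
G(5) = mex{2,0,1} = 3
G(6) = mex{3,1,0} = 2
G(7) = mex{2,2,1} = 0
G(8) = mex{0,3,2} = 1
G(9) = mex{1,2,3} = 0
G(10) = mex{0,0,2} = 1
G(11) = mex{1,1,0} = 2
G(12) = mex{2,0,1} = 3
G(13) = mex{3,1,0} = 2
G(14) = mex{2,2,1} = 0
G(15) = mex{0,3,2} = 1
G(n+7) = G(n) holds for n = 0,…,3 (a full window of length max(S) = 4), so the sequence is purely periodic with period 7.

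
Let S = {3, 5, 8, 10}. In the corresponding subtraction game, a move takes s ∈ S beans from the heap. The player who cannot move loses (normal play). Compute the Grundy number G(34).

n :  0  1  2  3  4  5  6  7  8  9 10 11 12 13 14 15 16 17 18 19 20 21 22 23 24 25 26 27 28 29 30 31 32 33 34
G :  0  0  0  1  1  1  2  2  2  3  3  3  4  0  0  0  1  1  1  2  2  2  3  3  3  4  0  0  0  1  1  1  2  2  2

2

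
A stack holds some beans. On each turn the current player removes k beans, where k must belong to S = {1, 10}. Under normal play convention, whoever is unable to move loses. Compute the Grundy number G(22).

0

n :  0  1  2  3  4  5  6  7  8  9 10 11 12 13 14 15 16 17 18 19 20 21 22
G :  0  1  0  1  0  1  0  1  0  1  2  0  1  0  1  0  1  0  1  0  1  2  0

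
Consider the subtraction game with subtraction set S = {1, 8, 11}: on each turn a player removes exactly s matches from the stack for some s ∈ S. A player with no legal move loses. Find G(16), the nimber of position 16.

n :  0  1  2  3  4  5  6  7  8  9 10 11 12 13 14 15 16
G :  0  1  0  1  0  1  0  1  2  0  1  2  3  2  3  2  0

0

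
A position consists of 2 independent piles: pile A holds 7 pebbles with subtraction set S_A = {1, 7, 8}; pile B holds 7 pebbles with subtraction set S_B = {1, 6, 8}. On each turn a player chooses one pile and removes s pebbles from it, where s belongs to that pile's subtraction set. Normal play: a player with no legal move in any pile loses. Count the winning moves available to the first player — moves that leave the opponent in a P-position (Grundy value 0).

Pile A, S = {1, 7, 8}:
G(0) = 0
G(1) = mex{0} = 1
G(2) = mex{1} = 0
G(3) = mex{0} = 1
G(4) = mex{1} = 0
G(5) = mex{0} = 1
G(6) = mex{1} = 0
G(7) = mex{0,0} = 1
G_A(7) = 1.
Pile B, S = {1, 6, 8}:
G(0) = 0
G(1) = mex{0} = 1
G(2) = mex{1} = 0
G(3) = mex{0} = 1
G(4) = mex{1} = 0
G(5) = mex{0} = 1
G(6) = mex{1,0} = 2
G(7) = mex{2,1} = 0
G_B(7) = 0.
Combined Grundy value = 1 ⊕ 0 = 1.
A winning move leaves total XOR = 0, i.e. changes one component's Grundy value g to g ⊕ X where X is the current total.
Pile A: need g' = 1⊕1 = 0. Options: 7−1→G=0, 7−7→G=0. Hits: 2.
Pile B: need g' = 0⊕1 = 1. Options: 7−1→G=2, 7−6→G=1. Hits: 1.

3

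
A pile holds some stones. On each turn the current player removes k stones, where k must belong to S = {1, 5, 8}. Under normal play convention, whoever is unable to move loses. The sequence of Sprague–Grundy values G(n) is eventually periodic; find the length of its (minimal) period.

n :  0  1  2  3  4  5  6  7  8  9 10 11 12 13 14 15 16 17 18 19 20 21 22 23 24 25 26 27
G :  0  1  0  1  0  1  0  1  2  3  2  3  2  0  1  0  1  0  1  0  1  2  3  2  3  2  0  1
G(n+13) = G(n) holds for n = 0,…,7 (a full window of length max(S) = 8), so the sequence is purely periodic with period 13.

13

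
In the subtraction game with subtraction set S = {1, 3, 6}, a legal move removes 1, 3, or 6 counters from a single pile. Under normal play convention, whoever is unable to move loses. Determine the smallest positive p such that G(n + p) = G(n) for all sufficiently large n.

G(0) = 0
G(1) = mex{0} = 1
G(2) = mex{1} = 0
G(3) = mex{0,0} = 1
G(4) = mex{1,1} = 0
G(5) = mex{0,0} = 1
G(6) = mex{1,1,0} = 2
G(7) = mex{2,0,1} = 3
G(8) = mex{3,1,0} = 2
G(9) = mex{2,2,1} = 0
G(10) = mex{0,3,0} = 1
G(11) = mex{1,2,1} = 0
G(12) = mex{0,0,2} = 1
G(13) = mex{1,1,3} = 0
G(14) = mex{0,0,2} = 1
G(15) = mex{1,1,0} = 2
G(16) = mex{2,0,1} = 3
G(17) = mex{3,1,0} = 2
G(18) = mex{2,2,1} = 0
G(19) = mex{0,3,0} = 1
G(n+9) = G(n) holds for n = 0,…,5 (a full window of length max(S) = 6), so the sequence is purely periodic with period 9.

9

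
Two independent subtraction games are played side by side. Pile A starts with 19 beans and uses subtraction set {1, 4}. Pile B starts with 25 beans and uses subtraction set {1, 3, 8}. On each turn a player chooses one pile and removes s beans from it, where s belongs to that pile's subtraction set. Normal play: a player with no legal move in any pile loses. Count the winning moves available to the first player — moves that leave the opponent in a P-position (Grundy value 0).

1

Pile A, S = {1, 4}:
n :  0  1  2  3  4  5  6  7  8  9 10 11 12 13 14 15 16 17 18 19
G :  0  1  0  1  2  0  1  0  1  2  0  1  0  1  2  0  1  0  1  2
G_A(19) = 2.
Pile B, S = {1, 3, 8}:
G(0) = 0
G(1) = mex{0} = 1
G(2) = mex{1} = 0
G(3) = mex{0,0} = 1
G(4) = mex{1,1} = 0
G(5) = mex{0,0} = 1
G(6) = mex{1,1} = 0
G(7) = mex{0,0} = 1
G(8) = mex{1,1,0} = 2
G(9) = mex{2,0,1} = 3
G(10) = mex{3,1,0} = 2
G(11) = mex{2,2,1} = 0
G(12) = mex{0,3,0} = 1
G(13) = mex{1,2,1} = 0
G(14) = mex{0,0,0} = 1
G(15) = mex{1,1,1} = 0
G(16) = mex{0,0,2} = 1
G(17) = mex{1,1,3} = 0
G(18) = mex{0,0,2} = 1
G(19) = mex{1,1,0} = 2
G(20) = mex{2,0,1} = 3
G(21) = mex{3,1,0} = 2
G(22) = mex{2,2,1} = 0
G(23) = mex{0,3,0} = 1
G(24) = mex{1,2,1} = 0
G(25) = mex{0,0,0} = 1
G_B(25) = 1.
Combined Grundy value = 2 ⊕ 1 = 3.
A winning move leaves total XOR = 0, i.e. changes one component's Grundy value g to g ⊕ X where X is the current total.
Pile A: need g' = 2⊕3 = 1. Options: 19−1→G=1, 19−4→G=0. Hits: 1.
Pile B: need g' = 1⊕3 = 2. Options: 25−1→G=0, 25−3→G=0, 25−8→G=0. Hits: 0.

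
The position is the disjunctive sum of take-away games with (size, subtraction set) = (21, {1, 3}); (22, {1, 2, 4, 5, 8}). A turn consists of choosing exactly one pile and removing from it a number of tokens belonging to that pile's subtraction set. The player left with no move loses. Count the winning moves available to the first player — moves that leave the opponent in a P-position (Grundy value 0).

0

Pile A, S = {1, 3}:
G(0) = 0
G(1) = mex{0} = 1
G(2) = mex{1} = 0
G(3) = mex{0,0} = 1
G(4) = mex{1,1} = 0
G(5) = mex{0,0} = 1
G(6) = mex{1,1} = 0
G(7) = mex{0,0} = 1
G(8) = mex{1,1} = 0
G(9) = mex{0,0} = 1
G(10) = mex{1,1} = 0
G(11) = mex{0,0} = 1
G(12) = mex{1,1} = 0
G(13) = mex{0,0} = 1
G(14) = mex{1,1} = 0
G(15) = mex{0,0} = 1
G(16) = mex{1,1} = 0
G(17) = mex{0,0} = 1
G(18) = mex{1,1} = 0
G(19) = mex{0,0} = 1
G(20) = mex{1,1} = 0
G(21) = mex{0,0} = 1
G_A(21) = 1.
Pile B, S = {1, 2, 4, 5, 8}:
G(0) = 0
G(1) = mex{0} = 1
G(2) = mex{1,0} = 2
G(3) = mex{2,1} = 0
G(4) = mex{0,2,0} = 1
G(5) = mex{1,0,1,0} = 2
G(6) = mex{2,1,2,1} = 0
G(7) = mex{0,2,0,2} = 1
G(8) = mex{1,0,1,0,0} = 2
G(9) = mex{2,1,2,1,1} = 0
G(10) = mex{0,2,0,2,2} = 1
G(11) = mex{1,0,1,0,0} = 2
G(12) = mex{2,1,2,1,1} = 0
G(13) = mex{0,2,0,2,2} = 1
G(14) = mex{1,0,1,0,0} = 2
G(15) = mex{2,1,2,1,1} = 0
G(16) = mex{0,2,0,2,2} = 1
G(17) = mex{1,0,1,0,0} = 2
G(18) = mex{2,1,2,1,1} = 0
G(19) = mex{0,2,0,2,2} = 1
G(20) = mex{1,0,1,0,0} = 2
G(21) = mex{2,1,2,1,1} = 0
G(22) = mex{0,2,0,2,2} = 1
G_B(22) = 1.
Combined Grundy value = 1 ⊕ 1 = 0.
A winning move leaves total XOR = 0, i.e. changes one component's Grundy value g to g ⊕ X where X is the current total.
Pile A: target g' = 1⊕0 = 1, but every legal move changes the Grundy value (mex property), so 0 moves.
Pile B: target g' = 1⊕0 = 1, but every legal move changes the Grundy value (mex property), so 0 moves.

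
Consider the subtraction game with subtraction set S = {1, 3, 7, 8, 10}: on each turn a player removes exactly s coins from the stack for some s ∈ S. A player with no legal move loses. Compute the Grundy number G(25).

n :  0  1  2  3  4  5  6  7  8  9 10 11 12 13 14 15 16 17 18 19 20 21 22 23 24 25
G :  0  1  0  1  0  1  0  1  2  3  2  3  2  3  2  0  1  0  1  0  1  0  1  2  3  2

2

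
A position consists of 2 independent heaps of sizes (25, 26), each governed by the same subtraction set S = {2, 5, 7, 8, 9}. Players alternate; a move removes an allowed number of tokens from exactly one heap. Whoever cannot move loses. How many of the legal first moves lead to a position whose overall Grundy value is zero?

All heaps use S = {2, 5, 7, 8, 9}:
G(0) = 0
G(1) = mex{} = 0
G(2) = mex{0} = 1
G(3) = mex{0} = 1
G(4) = mex{1} = 0
G(5) = mex{1,0} = 2
G(6) = mex{0,0} = 1
G(7) = mex{2,1,0} = 3
G(8) = mex{1,1,0,0} = 2
G(9) = mex{3,0,1,0,0} = 2
G(10) = mex{2,2,1,1,0} = 3
G(11) = mex{2,1,0,1,1} = 3
G(12) = mex{3,3,2,0,1} = 4
G(13) = mex{3,2,1,2,0} = 4
G(14) = mex{4,2,3,1,2} = 0
G(15) = mex{4,3,2,3,1} = 0
G(16) = mex{0,3,2,2,3} = 1
G(17) = mex{0,4,3,2,2} = 1
G(18) = mex{1,4,3,3,2} = 0
G(19) = mex{1,0,4,3,3} = 2
G(20) = mex{0,0,4,4,3} = 1
G(21) = mex{2,1,0,4,4} = 3
G(22) = mex{1,1,0,0,4} = 2
G(23) = mex{3,0,1,0,0} = 2
G(24) = mex{2,2,1,1,0} = 3
G(25) = mex{2,1,0,1,1} = 3
G(26) = mex{3,3,2,0,1} = 4
Heap A: G(25) = 3.
Heap B: G(26) = 4.
Combined Grundy value = 3 ⊕ 4 = 7.
A winning move leaves total XOR = 0, i.e. changes one component's Grundy value g to g ⊕ X where X is the current total.
Heap A: need g' = 3⊕7 = 4. Options: 25−2→G=2, 25−5→G=1, 25−7→G=0, 25−8→G=1, 25−9→G=1. Hits: 0.
Heap B: need g' = 4⊕7 = 3. Options: 26−2→G=3, 26−5→G=3, 26−7→G=2, 26−8→G=0, 26−9→G=1. Hits: 2.

2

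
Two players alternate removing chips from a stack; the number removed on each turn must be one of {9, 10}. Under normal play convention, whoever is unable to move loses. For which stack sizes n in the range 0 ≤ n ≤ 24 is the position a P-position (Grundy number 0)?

n :  0  1  2  3  4  5  6  7  8  9 10 11 12 13 14 15 16 17 18 19 20 21 22 23 24
G :  0  0  0  0  0  0  0  0  0  1  1  1  1  1  1  1  1  1  2  0  0  0  0  0  0
P-positions are exactly the n with G(n) = 0.

0, 1, 2, 3, 4, 5, 6, 7, 8, 19, 20, 21, 22, 23, 24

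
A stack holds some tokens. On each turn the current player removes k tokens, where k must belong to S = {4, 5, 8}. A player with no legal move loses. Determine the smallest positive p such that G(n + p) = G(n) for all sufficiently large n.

G(0) = 0
G(1) = mex{} = 0
G(2) = mex{} = 0
G(3) = mex{} = 0
G(4) = mex{0} = 1
G(5) = mex{0,0} = 1
G(6) = mex{0,0} = 1
G(7) = mex{0,0} = 1
G(8) = mex{1,0,0} = 2
G(9) = mex{1,1,0} = 2
G(10) = mex{1,1,0} = 2
G(11) = mex{1,1,0} = 2
G(12) = mex{2,1,1} = 0
G(13) = mex{2,2,1} = 0
G(14) = mex{2,2,1} = 0
G(15) = mex{2,2,1} = 0
G(16) = mex{0,2,2} = 1
G(17) = mex{0,0,2} = 1
G(18) = mex{0,0,2} = 1
G(19) = mex{0,0,2} = 1
G(20) = mex{1,0,0} = 2
G(21) = mex{1,1,0} = 2
G(22) = mex{1,1,0} = 2
G(23) = mex{1,1,0} = 2
G(24) = mex{2,1,1} = 0
G(25) = mex{2,2,1} = 0
G(n+12) = G(n) holds for n = 0,…,7 (a full window of length max(S) = 8), so the sequence is purely periodic with period 12.

12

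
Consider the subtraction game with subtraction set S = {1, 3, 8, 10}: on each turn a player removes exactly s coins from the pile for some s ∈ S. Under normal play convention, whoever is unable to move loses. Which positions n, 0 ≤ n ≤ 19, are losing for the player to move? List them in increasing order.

n :  0  1  2  3  4  5  6  7  8  9 10 11 12 13 14 15 16 17 18 19
G :  0  1  0  1  0  1  0  1  2  3  2  0  1  0  1  0  1  0  1  2
P-positions are exactly the n with G(n) = 0.

0, 2, 4, 6, 11, 13, 15, 17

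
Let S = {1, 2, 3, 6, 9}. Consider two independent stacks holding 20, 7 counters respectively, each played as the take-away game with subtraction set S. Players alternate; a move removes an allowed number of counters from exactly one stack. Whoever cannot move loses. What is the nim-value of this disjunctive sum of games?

3

All stacks use S = {1, 2, 3, 6, 9}:
G(0) = 0
G(1) = mex{0} = 1
G(2) = mex{1,0} = 2
G(3) = mex{2,1,0} = 3
G(4) = mex{3,2,1} = 0
G(5) = mex{0,3,2} = 1
G(6) = mex{1,0,3,0} = 2
G(7) = mex{2,1,0,1} = 3
G(8) = mex{3,2,1,2} = 0
G(9) = mex{0,3,2,3,0} = 1
G(10) = mex{1,0,3,0,1} = 2
G(11) = mex{2,1,0,1,2} = 3
G(12) = mex{3,2,1,2,3} = 0
G(13) = mex{0,3,2,3,0} = 1
G(14) = mex{1,0,3,0,1} = 2
G(15) = mex{2,1,0,1,2} = 3
G(16) = mex{3,2,1,2,3} = 0
G(17) = mex{0,3,2,3,0} = 1
G(18) = mex{1,0,3,0,1} = 2
G(19) = mex{2,1,0,1,2} = 3
G(20) = mex{3,2,1,2,3} = 0
Stack A: G(20) = 0.
Stack B: G(7) = 3.
Combined Grundy value = 0 ⊕ 3 = 3.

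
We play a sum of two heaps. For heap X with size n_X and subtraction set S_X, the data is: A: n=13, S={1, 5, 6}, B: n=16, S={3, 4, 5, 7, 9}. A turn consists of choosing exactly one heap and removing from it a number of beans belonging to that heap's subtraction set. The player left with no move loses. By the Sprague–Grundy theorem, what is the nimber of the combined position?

Heap A, S = {1, 5, 6}:
n :  0  1  2  3  4  5  6  7  8  9 10 11 12 13
G :  0  1  0  1  0  1  2  3  2  3  2  0  1  0
G_A(13) = 0.
Heap B, S = {3, 4, 5, 7, 9}:
G(0) = 0
G(1) = mex{} = 0
G(2) = mex{} = 0
G(3) = mex{0} = 1
G(4) = mex{0,0} = 1
G(5) = mex{0,0,0} = 1
G(6) = mex{1,0,0} = 2
G(7) = mex{1,1,0,0} = 2
G(8) = mex{1,1,1,0} = 2
G(9) = mex{2,1,1,0,0} = 3
G(10) = mex{2,2,1,1,0} = 3
G(11) = mex{2,2,2,1,0} = 3
G(12) = mex{3,2,2,1,1} = 0
G(13) = mex{3,3,2,2,1} = 0
G(14) = mex{3,3,3,2,1} = 0
G(15) = mex{0,3,3,2,2} = 1
G(16) = mex{0,0,3,3,2} = 1
G_B(16) = 1.
Combined Grundy value = 0 ⊕ 1 = 1.

1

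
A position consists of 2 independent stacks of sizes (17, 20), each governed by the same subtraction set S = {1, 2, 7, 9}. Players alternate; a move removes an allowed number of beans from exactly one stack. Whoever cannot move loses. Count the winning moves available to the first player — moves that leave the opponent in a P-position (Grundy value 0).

1

All stacks use S = {1, 2, 7, 9}:
G(0) = 0
G(1) = mex{0} = 1
G(2) = mex{1,0} = 2
G(3) = mex{2,1} = 0
G(4) = mex{0,2} = 1
G(5) = mex{1,0} = 2
G(6) = mex{2,1} = 0
G(7) = mex{0,2,0} = 1
G(8) = mex{1,0,1} = 2
G(9) = mex{2,1,2,0} = 3
G(10) = mex{3,2,0,1} = 4
G(11) = mex{4,3,1,2} = 0
G(12) = mex{0,4,2,0} = 1
G(13) = mex{1,0,0,1} = 2
G(14) = mex{2,1,1,2} = 0
G(15) = mex{0,2,2,0} = 1
G(16) = mex{1,0,3,1} = 2
G(17) = mex{2,1,4,2} = 0
G(18) = mex{0,2,0,3} = 1
G(19) = mex{1,0,1,4} = 2
G(20) = mex{2,1,2,0} = 3
Stack A: G(17) = 0.
Stack B: G(20) = 3.
Combined Grundy value = 0 ⊕ 3 = 3.
A winning move leaves total XOR = 0, i.e. changes one component's Grundy value g to g ⊕ X where X is the current total.
Stack A: need g' = 0⊕3 = 3. Options: 17−1→G=2, 17−2→G=1, 17−7→G=4, 17−9→G=2. Hits: 0.
Stack B: need g' = 3⊕3 = 0. Options: 20−1→G=2, 20−2→G=1, 20−7→G=2, 20−9→G=0. Hits: 1.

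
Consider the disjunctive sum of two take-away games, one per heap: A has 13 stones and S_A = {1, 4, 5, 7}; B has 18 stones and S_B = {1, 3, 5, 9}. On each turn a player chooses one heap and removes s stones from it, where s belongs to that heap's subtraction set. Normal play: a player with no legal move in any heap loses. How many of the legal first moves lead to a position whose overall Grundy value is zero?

1

Heap A, S = {1, 4, 5, 7}:
G(0) = 0
G(1) = mex{0} = 1
G(2) = mex{1} = 0
G(3) = mex{0} = 1
G(4) = mex{1,0} = 2
G(5) = mex{2,1,0} = 3
G(6) = mex{3,0,1} = 2
G(7) = mex{2,1,0,0} = 3
G(8) = mex{3,2,1,1} = 0
G(9) = mex{0,3,2,0} = 1
G(10) = mex{1,2,3,1} = 0
G(11) = mex{0,3,2,2} = 1
G(12) = mex{1,0,3,3} = 2
G(13) = mex{2,1,0,2} = 3
G_A(13) = 3.
Heap B, S = {1, 3, 5, 9}:
G(0) = 0
G(1) = mex{0} = 1
G(2) = mex{1} = 0
G(3) = mex{0,0} = 1
G(4) = mex{1,1} = 0
G(5) = mex{0,0,0} = 1
G(6) = mex{1,1,1} = 0
G(7) = mex{0,0,0} = 1
G(8) = mex{1,1,1} = 0
G(9) = mex{0,0,0,0} = 1
G(10) = mex{1,1,1,1} = 0
G(11) = mex{0,0,0,0} = 1
G(12) = mex{1,1,1,1} = 0
G(13) = mex{0,0,0,0} = 1
G(14) = mex{1,1,1,1} = 0
G(15) = mex{0,0,0,0} = 1
G(16) = mex{1,1,1,1} = 0
G(17) = mex{0,0,0,0} = 1
G(18) = mex{1,1,1,1} = 0
G_B(18) = 0.
Combined Grundy value = 3 ⊕ 0 = 3.
A winning move leaves total XOR = 0, i.e. changes one component's Grundy value g to g ⊕ X where X is the current total.
Heap A: need g' = 3⊕3 = 0. Options: 13−1→G=2, 13−4→G=1, 13−5→G=0, 13−7→G=2. Hits: 1.
Heap B: need g' = 0⊕3 = 3. Options: 18−1→G=1, 18−3→G=1, 18−5→G=1, 18−9→G=1. Hits: 0.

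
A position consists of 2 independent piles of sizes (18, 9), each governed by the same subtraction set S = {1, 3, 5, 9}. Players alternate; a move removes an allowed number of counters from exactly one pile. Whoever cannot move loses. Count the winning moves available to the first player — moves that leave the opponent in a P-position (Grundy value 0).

All piles use S = {1, 3, 5, 9}:
n :  0  1  2  3  4  5  6  7  8  9 10 11 12 13 14 15 16 17 18
G :  0  1  0  1  0  1  0  1  0  1  0  1  0  1  0  1  0  1  0
Pile A: G(18) = 0.
Pile B: G(9) = 1.
Combined Grundy value = 0 ⊕ 1 = 1.
A winning move leaves total XOR = 0, i.e. changes one component's Grundy value g to g ⊕ X where X is the current total.
Pile A: need g' = 0⊕1 = 1. Options: 18−1→G=1, 18−3→G=1, 18−5→G=1, 18−9→G=1. Hits: 4.
Pile B: need g' = 1⊕1 = 0. Options: 9−1→G=0, 9−3→G=0, 9−5→G=0, 9−9→G=0. Hits: 4.

8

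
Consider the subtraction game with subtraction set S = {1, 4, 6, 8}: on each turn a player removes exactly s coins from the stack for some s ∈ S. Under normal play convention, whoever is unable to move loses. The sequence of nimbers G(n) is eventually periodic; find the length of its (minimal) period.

n :  0  1  2  3  4  5  6  7  8  9 10 11 12 13 14 15 16 17 18 19 20 21 22 23 24 25
G :  0  1  0  1  2  0  1  0  1  2  3  2  0  1  0  1  2  0  1  0  1  2  3  2  0  1
G(n+12) = G(n) holds for n = 0,…,7 (a full window of length max(S) = 8), so the sequence is purely periodic with period 12.

12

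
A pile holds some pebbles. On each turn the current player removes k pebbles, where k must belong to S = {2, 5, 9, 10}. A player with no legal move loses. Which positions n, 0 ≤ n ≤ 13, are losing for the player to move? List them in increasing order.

G(0) = 0
G(1) = mex{} = 0
G(2) = mex{0} = 1
G(3) = mex{0} = 1
G(4) = mex{1} = 0
G(5) = mex{1,0} = 2
G(6) = mex{0,0} = 1
G(7) = mex{2,1} = 0
G(8) = mex{1,1} = 0
G(9) = mex{0,0,0} = 1
G(10) = mex{0,2,0,0} = 1
G(11) = mex{1,1,1,0} = 2
G(12) = mex{1,0,1,1} = 2
G(13) = mex{2,0,0,1} = 3
P-positions are exactly the n with G(n) = 0.

0, 1, 4, 7, 8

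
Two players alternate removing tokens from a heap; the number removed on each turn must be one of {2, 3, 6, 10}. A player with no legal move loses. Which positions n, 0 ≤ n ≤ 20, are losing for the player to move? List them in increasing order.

G(0) = 0
G(1) = mex{} = 0
G(2) = mex{0} = 1
G(3) = mex{0,0} = 1
G(4) = mex{1,0} = 2
G(5) = mex{1,1} = 0
G(6) = mex{2,1,0} = 3
G(7) = mex{0,2,0} = 1
G(8) = mex{3,0,1} = 2
G(9) = mex{1,3,1} = 0
G(10) = mex{2,1,2,0} = 3
G(11) = mex{0,2,0,0} = 1
G(12) = mex{3,0,3,1} = 2
G(13) = mex{1,3,1,1} = 0
G(14) = mex{2,1,2,2} = 0
G(15) = mex{0,2,0,0} = 1
G(16) = mex{0,0,3,3} = 1
G(17) = mex{1,0,1,1} = 2
G(18) = mex{1,1,2,2} = 0
G(19) = mex{2,1,0,0} = 3
G(20) = mex{0,2,0,3} = 1
P-positions are exactly the n with G(n) = 0.

0, 1, 5, 9, 13, 14, 18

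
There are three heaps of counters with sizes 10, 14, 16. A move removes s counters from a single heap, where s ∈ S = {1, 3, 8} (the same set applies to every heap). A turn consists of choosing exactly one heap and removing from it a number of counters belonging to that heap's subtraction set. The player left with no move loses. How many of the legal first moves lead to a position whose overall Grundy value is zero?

1

All heaps use S = {1, 3, 8}:
n :  0  1  2  3  4  5  6  7  8  9 10 11 12 13 14 15 16
G :  0  1  0  1  0  1  0  1  2  3  2  0  1  0  1  0  1
Heap A: G(10) = 2.
Heap B: G(14) = 1.
Heap C: G(16) = 1.
Combined Grundy value = 2 ⊕ 1 ⊕ 1 = 2.
A winning move leaves total XOR = 0, i.e. changes one component's Grundy value g to g ⊕ X where X is the current total.
Heap A: need g' = 2⊕2 = 0. Options: 10−1→G=3, 10−3→G=1, 10−8→G=0. Hits: 1.
Heap B: need g' = 1⊕2 = 3. Options: 14−1→G=0, 14−3→G=0, 14−8→G=0. Hits: 0.
Heap C: need g' = 1⊕2 = 3. Options: 16−1→G=0, 16−3→G=0, 16−8→G=2. Hits: 0.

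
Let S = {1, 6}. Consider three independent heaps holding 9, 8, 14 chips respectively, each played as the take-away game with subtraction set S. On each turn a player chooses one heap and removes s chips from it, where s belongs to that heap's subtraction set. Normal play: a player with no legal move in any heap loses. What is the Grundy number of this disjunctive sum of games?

1

All heaps use S = {1, 6}:
n :  0  1  2  3  4  5  6  7  8  9 10 11 12 13 14
G :  0  1  0  1  0  1  2  0  1  0  1  0  1  2  0
Heap A: G(9) = 0.
Heap B: G(8) = 1.
Heap C: G(14) = 0.
Combined Grundy value = 0 ⊕ 1 ⊕ 0 = 1.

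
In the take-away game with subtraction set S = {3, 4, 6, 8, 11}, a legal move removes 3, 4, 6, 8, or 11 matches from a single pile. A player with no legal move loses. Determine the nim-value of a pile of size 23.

G(0) = 0
G(1) = mex{} = 0
G(2) = mex{} = 0
G(3) = mex{0} = 1
G(4) = mex{0,0} = 1
G(5) = mex{0,0} = 1
G(6) = mex{1,0,0} = 2
G(7) = mex{1,1,0} = 2
G(8) = mex{1,1,0,0} = 2
G(9) = mex{2,1,1,0} = 3
G(10) = mex{2,2,1,0} = 3
G(11) = mex{2,2,1,1,0} = 3
G(12) = mex{3,2,2,1,0} = 4
G(13) = mex{3,3,2,1,0} = 4
G(14) = mex{3,3,2,2,1} = 0
G(15) = mex{4,3,3,2,1} = 0
G(16) = mex{4,4,3,2,1} = 0
G(17) = mex{0,4,3,3,2} = 1
G(18) = mex{0,0,4,3,2} = 1
G(19) = mex{0,0,4,3,2} = 1
G(20) = mex{1,0,0,4,3} = 2
G(21) = mex{1,1,0,4,3} = 2
G(22) = mex{1,1,0,0,3} = 2
G(23) = mex{2,1,1,0,4} = 3

3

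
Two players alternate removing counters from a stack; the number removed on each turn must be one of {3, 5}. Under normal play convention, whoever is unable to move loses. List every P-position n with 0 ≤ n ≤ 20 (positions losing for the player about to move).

G(0) = 0
G(1) = mex{} = 0
G(2) = mex{} = 0
G(3) = mex{0} = 1
G(4) = mex{0} = 1
G(5) = mex{0,0} = 1
G(6) = mex{1,0} = 2
G(7) = mex{1,0} = 2
G(8) = mex{1,1} = 0
G(9) = mex{2,1} = 0
G(10) = mex{2,1} = 0
G(11) = mex{0,2} = 1
G(12) = mex{0,2} = 1
G(13) = mex{0,0} = 1
G(14) = mex{1,0} = 2
G(15) = mex{1,0} = 2
G(16) = mex{1,1} = 0
G(17) = mex{2,1} = 0
G(18) = mex{2,1} = 0
G(19) = mex{0,2} = 1
G(20) = mex{0,2} = 1
P-positions are exactly the n with G(n) = 0.

0, 1, 2, 8, 9, 10, 16, 17, 18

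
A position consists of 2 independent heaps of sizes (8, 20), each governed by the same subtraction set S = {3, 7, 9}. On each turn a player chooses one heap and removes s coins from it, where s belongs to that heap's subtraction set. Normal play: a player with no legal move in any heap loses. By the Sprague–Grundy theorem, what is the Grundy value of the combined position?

All heaps use S = {3, 7, 9}:
n :  0  1  2  3  4  5  6  7  8  9 10 11 12 13 14 15 16 17 18 19 20
G :  0  0  0  1  1  1  0  2  2  1  3  3  0  2  0  1  0  1  0  1  0
Heap A: G(8) = 2.
Heap B: G(20) = 0.
Combined Grundy value = 2 ⊕ 0 = 2.

2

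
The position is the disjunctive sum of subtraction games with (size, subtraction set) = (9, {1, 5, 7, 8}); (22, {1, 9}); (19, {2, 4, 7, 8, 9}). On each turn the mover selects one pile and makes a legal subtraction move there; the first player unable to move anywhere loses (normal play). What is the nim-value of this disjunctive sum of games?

2

Pile A, S = {1, 5, 7, 8}:
n : 0 1 2 3 4 5 6 7 8 9
G : 0 1 0 1 0 1 0 1 2 3
G_A(9) = 3.
Pile B, S = {1, 9}:
n :  0  1  2  3  4  5  6  7  8  9 10 11 12 13 14 15 16 17 18 19 20 21 22
G :  0  1  0  1  0  1  0  1  0  1  0  1  0  1  0  1  0  1  0  1  0  1  0
G_B(22) = 0.
Pile C, S = {2, 4, 7, 8, 9}:
G(0) = 0
G(1) = mex{} = 0
G(2) = mex{0} = 1
G(3) = mex{0} = 1
G(4) = mex{1,0} = 2
G(5) = mex{1,0} = 2
G(6) = mex{2,1} = 0
G(7) = mex{2,1,0} = 3
G(8) = mex{0,2,0,0} = 1
G(9) = mex{3,2,1,0,0} = 4
G(10) = mex{1,0,1,1,0} = 2
G(11) = mex{4,3,2,1,1} = 0
G(12) = mex{2,1,2,2,1} = 0
G(13) = mex{0,4,0,2,2} = 1
G(14) = mex{0,2,3,0,2} = 1
G(15) = mex{1,0,1,3,0} = 2
G(16) = mex{1,0,4,1,3} = 2
G(17) = mex{2,1,2,4,1} = 0
G(18) = mex{2,1,0,2,4} = 3
G(19) = mex{0,2,0,0,2} = 1
G_C(19) = 1.
Combined Grundy value = 3 ⊕ 0 ⊕ 1 = 2.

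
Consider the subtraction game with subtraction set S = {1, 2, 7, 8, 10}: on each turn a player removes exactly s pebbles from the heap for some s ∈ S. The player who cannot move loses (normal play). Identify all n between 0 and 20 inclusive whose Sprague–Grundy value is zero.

n :  0  1  2  3  4  5  6  7  8  9 10 11 12 13 14 15 16 17 18 19 20
G :  0  1  2  0  1  2  0  1  2  0  1  2  0  1  2  0  1  2  0  1  2
P-positions are exactly the n with G(n) = 0.

0, 3, 6, 9, 12, 15, 18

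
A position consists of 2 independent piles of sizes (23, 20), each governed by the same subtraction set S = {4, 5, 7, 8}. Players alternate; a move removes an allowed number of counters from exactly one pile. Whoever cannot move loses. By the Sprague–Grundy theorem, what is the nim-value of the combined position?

0

All piles use S = {4, 5, 7, 8}:
n :  0  1  2  3  4  5  6  7  8  9 10 11 12 13 14 15 16 17 18 19 20 21 22 23
G :  0  0  0  0  1  1  1  1  2  2  2  2  0  0  0  0  1  1  1  1  2  2  2  2
Pile A: G(23) = 2.
Pile B: G(20) = 2.
Combined Grundy value = 2 ⊕ 2 = 0.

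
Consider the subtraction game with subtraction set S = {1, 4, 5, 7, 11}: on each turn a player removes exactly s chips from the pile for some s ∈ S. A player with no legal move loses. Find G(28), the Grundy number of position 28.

n :  0  1  2  3  4  5  6  7  8  9 10 11 12 13 14 15 16 17 18 19 20 21 22 23 24 25 26 27 28
G :  0  1  0  1  2  3  2  3  0  1  0  1  2  3  2  3  0  1  0  1  2  3  2  3  0  1  0  1  2

2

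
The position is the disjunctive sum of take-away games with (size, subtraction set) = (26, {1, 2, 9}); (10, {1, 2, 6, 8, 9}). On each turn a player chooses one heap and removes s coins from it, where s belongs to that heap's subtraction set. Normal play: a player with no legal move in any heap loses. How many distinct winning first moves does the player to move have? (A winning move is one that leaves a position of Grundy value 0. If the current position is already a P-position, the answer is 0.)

Heap A, S = {1, 2, 9}:
n :  0  1  2  3  4  5  6  7  8  9 10 11 12 13 14 15 16 17 18 19 20 21 22 23 24 25 26
G :  0  1  2  0  1  2  0  1  2  3  0  1  2  0  1  2  0  1  2  3  0  1  2  0  1  2  0
G_A(26) = 0.
Heap B, S = {1, 2, 6, 8, 9}:
n :  0  1  2  3  4  5  6  7  8  9 10
G :  0  1  2  0  1  2  3  0  1  2  0
G_B(10) = 0.
Combined Grundy value = 0 ⊕ 0 = 0.
A winning move leaves total XOR = 0, i.e. changes one component's Grundy value g to g ⊕ X where X is the current total.
Heap A: target g' = 0⊕0 = 0, but every legal move changes the Grundy value (mex property), so 0 moves.
Heap B: target g' = 0⊕0 = 0, but every legal move changes the Grundy value (mex property), so 0 moves.

0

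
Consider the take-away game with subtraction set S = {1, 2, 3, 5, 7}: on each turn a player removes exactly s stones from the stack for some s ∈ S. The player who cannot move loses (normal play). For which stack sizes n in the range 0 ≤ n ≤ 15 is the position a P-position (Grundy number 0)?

0, 4, 8, 12

G(0) = 0
G(1) = mex{0} = 1
G(2) = mex{1,0} = 2
G(3) = mex{2,1,0} = 3
G(4) = mex{3,2,1} = 0
G(5) = mex{0,3,2,0} = 1
G(6) = mex{1,0,3,1} = 2
G(7) = mex{2,1,0,2,0} = 3
G(8) = mex{3,2,1,3,1} = 0
G(9) = mex{0,3,2,0,2} = 1
G(10) = mex{1,0,3,1,3} = 2
G(11) = mex{2,1,0,2,0} = 3
G(12) = mex{3,2,1,3,1} = 0
G(13) = mex{0,3,2,0,2} = 1
G(14) = mex{1,0,3,1,3} = 2
G(15) = mex{2,1,0,2,0} = 3
P-positions are exactly the n with G(n) = 0.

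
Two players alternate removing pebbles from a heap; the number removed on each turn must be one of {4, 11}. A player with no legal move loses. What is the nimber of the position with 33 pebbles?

G(0) = 0
G(1) = mex{} = 0
G(2) = mex{} = 0
G(3) = mex{} = 0
G(4) = mex{0} = 1
G(5) = mex{0} = 1
G(6) = mex{0} = 1
G(7) = mex{0} = 1
G(8) = mex{1} = 0
G(9) = mex{1} = 0
G(10) = mex{1} = 0
G(11) = mex{1,0} = 2
G(12) = mex{0,0} = 1
G(13) = mex{0,0} = 1
G(14) = mex{0,0} = 1
G(15) = mex{2,1} = 0
G(16) = mex{1,1} = 0
G(17) = mex{1,1} = 0
G(18) = mex{1,1} = 0
G(19) = mex{0,0} = 1
G(20) = mex{0,0} = 1
G(21) = mex{0,0} = 1
G(22) = mex{0,2} = 1
G(23) = mex{1,1} = 0
G(24) = mex{1,1} = 0
G(25) = mex{1,1} = 0
G(26) = mex{1,0} = 2
G(27) = mex{0,0} = 1
G(28) = mex{0,0} = 1
G(29) = mex{0,0} = 1
G(30) = mex{2,1} = 0
G(31) = mex{1,1} = 0
G(32) = mex{1,1} = 0
G(33) = mex{1,1} = 0

0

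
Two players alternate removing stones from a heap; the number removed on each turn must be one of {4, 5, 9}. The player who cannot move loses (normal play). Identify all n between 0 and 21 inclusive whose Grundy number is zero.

n :  0  1  2  3  4  5  6  7  8  9 10 11 12 13 14 15 16 17 18 19 20 21
G :  0  0  0  0  1  1  1  1  2  2  2  2  3  0  0  0  0  1  1  1  1  2
P-positions are exactly the n with G(n) = 0.

0, 1, 2, 3, 13, 14, 15, 16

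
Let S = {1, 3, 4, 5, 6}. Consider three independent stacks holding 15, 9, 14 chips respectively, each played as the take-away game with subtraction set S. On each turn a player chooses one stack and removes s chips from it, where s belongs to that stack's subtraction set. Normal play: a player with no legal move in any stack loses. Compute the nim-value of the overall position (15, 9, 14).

All stacks use S = {1, 3, 4, 5, 6}:
G(0) = 0
G(1) = mex{0} = 1
G(2) = mex{1} = 0
G(3) = mex{0,0} = 1
G(4) = mex{1,1,0} = 2
G(5) = mex{2,0,1,0} = 3
G(6) = mex{3,1,0,1,0} = 2
G(7) = mex{2,2,1,0,1} = 3
G(8) = mex{3,3,2,1,0} = 4
G(9) = mex{4,2,3,2,1} = 0
G(10) = mex{0,3,2,3,2} = 1
G(11) = mex{1,4,3,2,3} = 0
G(12) = mex{0,0,4,3,2} = 1
G(13) = mex{1,1,0,4,3} = 2
G(14) = mex{2,0,1,0,4} = 3
G(15) = mex{3,1,0,1,0} = 2
Stack A: G(15) = 2.
Stack B: G(9) = 0.
Stack C: G(14) = 3.
Combined Grundy value = 2 ⊕ 0 ⊕ 3 = 1.

1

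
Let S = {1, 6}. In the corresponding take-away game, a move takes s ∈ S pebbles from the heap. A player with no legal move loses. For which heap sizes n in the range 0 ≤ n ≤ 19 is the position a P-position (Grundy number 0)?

0, 2, 4, 7, 9, 11, 14, 16, 18

G(0) = 0
G(1) = mex{0} = 1
G(2) = mex{1} = 0
G(3) = mex{0} = 1
G(4) = mex{1} = 0
G(5) = mex{0} = 1
G(6) = mex{1,0} = 2
G(7) = mex{2,1} = 0
G(8) = mex{0,0} = 1
G(9) = mex{1,1} = 0
G(10) = mex{0,0} = 1
G(11) = mex{1,1} = 0
G(12) = mex{0,2} = 1
G(13) = mex{1,0} = 2
G(14) = mex{2,1} = 0
G(15) = mex{0,0} = 1
G(16) = mex{1,1} = 0
G(17) = mex{0,0} = 1
G(18) = mex{1,1} = 0
G(19) = mex{0,2} = 1
P-positions are exactly the n with G(n) = 0.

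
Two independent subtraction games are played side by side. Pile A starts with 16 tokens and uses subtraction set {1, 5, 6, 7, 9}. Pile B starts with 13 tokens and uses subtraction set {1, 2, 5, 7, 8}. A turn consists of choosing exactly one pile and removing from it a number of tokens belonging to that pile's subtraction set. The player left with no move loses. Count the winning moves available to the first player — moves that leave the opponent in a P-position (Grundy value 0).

Pile A, S = {1, 5, 6, 7, 9}:
G(0) = 0
G(1) = mex{0} = 1
G(2) = mex{1} = 0
G(3) = mex{0} = 1
G(4) = mex{1} = 0
G(5) = mex{0,0} = 1
G(6) = mex{1,1,0} = 2
G(7) = mex{2,0,1,0} = 3
G(8) = mex{3,1,0,1} = 2
G(9) = mex{2,0,1,0,0} = 3
G(10) = mex{3,1,0,1,1} = 2
G(11) = mex{2,2,1,0,0} = 3
G(12) = mex{3,3,2,1,1} = 0
G(13) = mex{0,2,3,2,0} = 1
G(14) = mex{1,3,2,3,1} = 0
G(15) = mex{0,2,3,2,2} = 1
G(16) = mex{1,3,2,3,3} = 0
G_A(16) = 0.
Pile B, S = {1, 2, 5, 7, 8}:
G(0) = 0
G(1) = mex{0} = 1
G(2) = mex{1,0} = 2
G(3) = mex{2,1} = 0
G(4) = mex{0,2} = 1
G(5) = mex{1,0,0} = 2
G(6) = mex{2,1,1} = 0
G(7) = mex{0,2,2,0} = 1
G(8) = mex{1,0,0,1,0} = 2
G(9) = mex{2,1,1,2,1} = 0
G(10) = mex{0,2,2,0,2} = 1
G(11) = mex{1,0,0,1,0} = 2
G(12) = mex{2,1,1,2,1} = 0
G(13) = mex{0,2,2,0,2} = 1
G_B(13) = 1.
Combined Grundy value = 0 ⊕ 1 = 1.
A winning move leaves total XOR = 0, i.e. changes one component's Grundy value g to g ⊕ X where X is the current total.
Pile A: need g' = 0⊕1 = 1. Options: 16−1→G=1, 16−5→G=3, 16−6→G=2, 16−7→G=3, 16−9→G=3. Hits: 1.
Pile B: need g' = 1⊕1 = 0. Options: 13−1→G=0, 13−2→G=2, 13−5→G=2, 13−7→G=0, 13−8→G=2. Hits: 2.

3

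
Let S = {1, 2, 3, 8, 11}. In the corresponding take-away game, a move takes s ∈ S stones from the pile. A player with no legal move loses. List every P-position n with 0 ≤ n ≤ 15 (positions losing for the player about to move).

0, 4, 9, 13

n :  0  1  2  3  4  5  6  7  8  9 10 11 12 13 14 15
G :  0  1  2  3  0  1  2  3  4  0  1  2  3  0  1  2
P-positions are exactly the n with G(n) = 0.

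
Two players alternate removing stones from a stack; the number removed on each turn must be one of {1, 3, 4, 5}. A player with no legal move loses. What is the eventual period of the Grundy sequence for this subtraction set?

8

n :  0  1  2  3  4  5  6  7  8  9 10 11 12 13 14 15 16 17
G :  0  1  0  1  2  3  2  3  0  1  0  1  2  3  2  3  0  1
G(n+8) = G(n) holds for n = 0,…,4 (a full window of length max(S) = 5), so the sequence is purely periodic with period 8.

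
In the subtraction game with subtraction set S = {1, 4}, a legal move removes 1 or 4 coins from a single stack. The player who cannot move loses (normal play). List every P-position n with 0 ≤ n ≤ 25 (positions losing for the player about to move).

0, 2, 5, 7, 10, 12, 15, 17, 20, 22, 25

n :  0  1  2  3  4  5  6  7  8  9 10 11 12 13 14 15 16 17 18 19 20 21 22 23 24 25
G :  0  1  0  1  2  0  1  0  1  2  0  1  0  1  2  0  1  0  1  2  0  1  0  1  2  0
P-positions are exactly the n with G(n) = 0.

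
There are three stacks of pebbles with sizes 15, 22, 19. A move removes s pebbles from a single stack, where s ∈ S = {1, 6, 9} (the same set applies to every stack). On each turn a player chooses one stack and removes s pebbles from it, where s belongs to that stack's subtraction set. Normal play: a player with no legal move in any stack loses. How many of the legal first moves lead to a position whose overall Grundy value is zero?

All stacks use S = {1, 6, 9}:
G(0) = 0
G(1) = mex{0} = 1
G(2) = mex{1} = 0
G(3) = mex{0} = 1
G(4) = mex{1} = 0
G(5) = mex{0} = 1
G(6) = mex{1,0} = 2
G(7) = mex{2,1} = 0
G(8) = mex{0,0} = 1
G(9) = mex{1,1,0} = 2
G(10) = mex{2,0,1} = 3
G(11) = mex{3,1,0} = 2
G(12) = mex{2,2,1} = 0
G(13) = mex{0,0,0} = 1
G(14) = mex{1,1,1} = 0
G(15) = mex{0,2,2} = 1
G(16) = mex{1,3,0} = 2
G(17) = mex{2,2,1} = 0
G(18) = mex{0,0,2} = 1
G(19) = mex{1,1,3} = 0
G(20) = mex{0,0,2} = 1
G(21) = mex{1,1,0} = 2
G(22) = mex{2,2,1} = 0
Stack A: G(15) = 1.
Stack B: G(22) = 0.
Stack C: G(19) = 0.
Combined Grundy value = 1 ⊕ 0 ⊕ 0 = 1.
A winning move leaves total XOR = 0, i.e. changes one component's Grundy value g to g ⊕ X where X is the current total.
Stack A: need g' = 1⊕1 = 0. Options: 15−1→G=0, 15−6→G=2, 15−9→G=2. Hits: 1.
Stack B: need g' = 0⊕1 = 1. Options: 22−1→G=2, 22−6→G=2, 22−9→G=1. Hits: 1.
Stack C: need g' = 0⊕1 = 1. Options: 19−1→G=1, 19−6→G=1, 19−9→G=3. Hits: 2.

4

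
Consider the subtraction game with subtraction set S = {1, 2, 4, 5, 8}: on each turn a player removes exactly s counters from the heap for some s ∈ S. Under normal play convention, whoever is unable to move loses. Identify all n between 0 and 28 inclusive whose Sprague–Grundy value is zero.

0, 3, 6, 9, 12, 15, 18, 21, 24, 27

n :  0  1  2  3  4  5  6  7  8  9 10 11 12 13 14 15 16 17 18 19 20 21 22 23 24 25 26 27 28
G :  0  1  2  0  1  2  0  1  2  0  1  2  0  1  2  0  1  2  0  1  2  0  1  2  0  1  2  0  1
P-positions are exactly the n with G(n) = 0.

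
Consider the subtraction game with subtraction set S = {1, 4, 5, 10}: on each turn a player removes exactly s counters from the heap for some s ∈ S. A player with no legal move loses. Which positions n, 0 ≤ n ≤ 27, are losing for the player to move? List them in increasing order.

n :  0  1  2  3  4  5  6  7  8  9 10 11 12 13 14 15 16 17 18 19 20 21 22 23 24 25 26 27
G :  0  1  0  1  2  3  2  3  0  1  4  0  1  2  0  1  3  0  1  2  0  1  2  0  1  2  0  1
P-positions are exactly the n with G(n) = 0.

0, 2, 8, 11, 14, 17, 20, 23, 26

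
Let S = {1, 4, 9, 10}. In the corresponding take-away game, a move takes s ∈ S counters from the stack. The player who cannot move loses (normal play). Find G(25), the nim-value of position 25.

G(0) = 0
G(1) = mex{0} = 1
G(2) = mex{1} = 0
G(3) = mex{0} = 1
G(4) = mex{1,0} = 2
G(5) = mex{2,1} = 0
G(6) = mex{0,0} = 1
G(7) = mex{1,1} = 0
G(8) = mex{0,2} = 1
G(9) = mex{1,0,0} = 2
G(10) = mex{2,1,1,0} = 3
G(11) = mex{3,0,0,1} = 2
G(12) = mex{2,1,1,0} = 3
G(13) = mex{3,2,2,1} = 0
G(14) = mex{0,3,0,2} = 1
G(15) = mex{1,2,1,0} = 3
G(16) = mex{3,3,0,1} = 2
G(17) = mex{2,0,1,0} = 3
G(18) = mex{3,1,2,1} = 0
G(19) = mex{0,3,3,2} = 1
G(20) = mex{1,2,2,3} = 0
G(21) = mex{0,3,3,2} = 1
G(22) = mex{1,0,0,3} = 2
G(23) = mex{2,1,1,0} = 3
G(24) = mex{3,0,3,1} = 2
G(25) = mex{2,1,2,3} = 0

0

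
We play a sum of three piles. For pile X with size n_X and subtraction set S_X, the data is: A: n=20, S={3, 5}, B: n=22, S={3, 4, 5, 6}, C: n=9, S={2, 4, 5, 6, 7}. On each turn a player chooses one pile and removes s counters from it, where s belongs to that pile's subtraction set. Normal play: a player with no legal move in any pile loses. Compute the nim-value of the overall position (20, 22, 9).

0

Pile A, S = {3, 5}:
G(0) = 0
G(1) = mex{} = 0
G(2) = mex{} = 0
G(3) = mex{0} = 1
G(4) = mex{0} = 1
G(5) = mex{0,0} = 1
G(6) = mex{1,0} = 2
G(7) = mex{1,0} = 2
G(8) = mex{1,1} = 0
G(9) = mex{2,1} = 0
G(10) = mex{2,1} = 0
G(11) = mex{0,2} = 1
G(12) = mex{0,2} = 1
G(13) = mex{0,0} = 1
G(14) = mex{1,0} = 2
G(15) = mex{1,0} = 2
G(16) = mex{1,1} = 0
G(17) = mex{2,1} = 0
G(18) = mex{2,1} = 0
G(19) = mex{0,2} = 1
G(20) = mex{0,2} = 1
G_A(20) = 1.
Pile B, S = {3, 4, 5, 6}:
G(0) = 0
G(1) = mex{} = 0
G(2) = mex{} = 0
G(3) = mex{0} = 1
G(4) = mex{0,0} = 1
G(5) = mex{0,0,0} = 1
G(6) = mex{1,0,0,0} = 2
G(7) = mex{1,1,0,0} = 2
G(8) = mex{1,1,1,0} = 2
G(9) = mex{2,1,1,1} = 0
G(10) = mex{2,2,1,1} = 0
G(11) = mex{2,2,2,1} = 0
G(12) = mex{0,2,2,2} = 1
G(13) = mex{0,0,2,2} = 1
G(14) = mex{0,0,0,2} = 1
G(15) = mex{1,0,0,0} = 2
G(16) = mex{1,1,0,0} = 2
G(17) = mex{1,1,1,0} = 2
G(18) = mex{2,1,1,1} = 0
G(19) = mex{2,2,1,1} = 0
G(20) = mex{2,2,2,1} = 0
G(21) = mex{0,2,2,2} = 1
G(22) = mex{0,0,2,2} = 1
G_B(22) = 1.
Pile C, S = {2, 4, 5, 6, 7}:
n : 0 1 2 3 4 5 6 7 8 9
G : 0 0 1 1 2 2 3 3 4 0
G_C(9) = 0.
Combined Grundy value = 1 ⊕ 1 ⊕ 0 = 0.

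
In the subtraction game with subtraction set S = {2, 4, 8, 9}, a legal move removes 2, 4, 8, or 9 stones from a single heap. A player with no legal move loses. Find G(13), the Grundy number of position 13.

G(0) = 0
G(1) = mex{} = 0
G(2) = mex{0} = 1
G(3) = mex{0} = 1
G(4) = mex{1,0} = 2
G(5) = mex{1,0} = 2
G(6) = mex{2,1} = 0
G(7) = mex{2,1} = 0
G(8) = mex{0,2,0} = 1
G(9) = mex{0,2,0,0} = 1
G(10) = mex{1,0,1,0} = 2
G(11) = mex{1,0,1,1} = 2
G(12) = mex{2,1,2,1} = 0
G(13) = mex{2,1,2,2} = 0

0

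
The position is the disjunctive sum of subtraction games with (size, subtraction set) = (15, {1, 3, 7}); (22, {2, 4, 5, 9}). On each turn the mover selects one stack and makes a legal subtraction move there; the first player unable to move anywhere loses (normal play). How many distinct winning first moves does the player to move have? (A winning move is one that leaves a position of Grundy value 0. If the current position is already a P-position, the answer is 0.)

4

Stack A, S = {1, 3, 7}:
G(0) = 0
G(1) = mex{0} = 1
G(2) = mex{1} = 0
G(3) = mex{0,0} = 1
G(4) = mex{1,1} = 0
G(5) = mex{0,0} = 1
G(6) = mex{1,1} = 0
G(7) = mex{0,0,0} = 1
G(8) = mex{1,1,1} = 0
G(9) = mex{0,0,0} = 1
G(10) = mex{1,1,1} = 0
G(11) = mex{0,0,0} = 1
G(12) = mex{1,1,1} = 0
G(13) = mex{0,0,0} = 1
G(14) = mex{1,1,1} = 0
G(15) = mex{0,0,0} = 1
G_A(15) = 1.
Stack B, S = {2, 4, 5, 9}:
n :  0  1  2  3  4  5  6  7  8  9 10 11 12 13 14 15 16 17 18 19 20 21 22
G :  0  0  1  1  2  2  3  0  0  1  1  2  2  3  0  0  1  1  2  2  3  0  0
G_B(22) = 0.
Combined Grundy value = 1 ⊕ 0 = 1.
A winning move leaves total XOR = 0, i.e. changes one component's Grundy value g to g ⊕ X where X is the current total.
Stack A: need g' = 1⊕1 = 0. Options: 15−1→G=0, 15−3→G=0, 15−7→G=0. Hits: 3.
Stack B: need g' = 0⊕1 = 1. Options: 22−2→G=3, 22−4→G=2, 22−5→G=1, 22−9→G=3. Hits: 1.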